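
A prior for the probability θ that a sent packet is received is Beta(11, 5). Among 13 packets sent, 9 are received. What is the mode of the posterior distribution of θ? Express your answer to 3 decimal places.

θ̂_MAP = 0.704

Prior: Beta(11, 5).
Data: 9 successes in 13 trials. The binomial likelihood contributes θ^9(1−θ)^4, so the posterior is Beta(11+9, 5+4) = Beta(20, 9).
For Beta(a, b) with a, b > 1 the mode is (a−1)/(a+b−2) = 19/27 ≈ 0.704.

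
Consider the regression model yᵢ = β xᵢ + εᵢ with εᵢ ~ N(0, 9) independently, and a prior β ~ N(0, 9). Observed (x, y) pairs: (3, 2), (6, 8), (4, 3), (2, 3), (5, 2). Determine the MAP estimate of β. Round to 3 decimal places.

log p(β | y) = −Σ(yᵢ − βxᵢ)²/(2·9) − β²/(2·9) + const.
Setting the derivative to zero: Σxᵢ(yᵢ − βxᵢ)/9 − β/9 = 0, so β = Σxᵢyᵢ / (Σxᵢ² + σ²/τ²).
Σxᵢyᵢ = 3·2 + 6·8 + 4·3 + 2·3 + 5·2 = 82; Σxᵢ² = 90; σ²/τ² = 1.
β̂_MAP = 82 / (90 + 1) = 82/91 ≈ 0.901.

β̂_MAP = 0.901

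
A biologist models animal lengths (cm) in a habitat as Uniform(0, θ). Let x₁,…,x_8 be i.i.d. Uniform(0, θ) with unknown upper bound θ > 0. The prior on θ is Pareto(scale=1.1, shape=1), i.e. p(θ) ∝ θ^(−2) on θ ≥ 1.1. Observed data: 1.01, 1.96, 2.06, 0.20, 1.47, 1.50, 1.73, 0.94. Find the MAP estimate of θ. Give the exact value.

θ̂_MAP = 2.06

The Uniform(0, θ) likelihood is θ^(−n) for θ ≥ max(xᵢ), zero otherwise. Here max(xᵢ) = 2.06.
Posterior ∝ θ^(−2) · θ^(−8) = θ^(−10) on θ ≥ max(1.1, 2.06) = 2.06.
This density is strictly decreasing in θ, so the posterior mode lies at the lower boundary of the support.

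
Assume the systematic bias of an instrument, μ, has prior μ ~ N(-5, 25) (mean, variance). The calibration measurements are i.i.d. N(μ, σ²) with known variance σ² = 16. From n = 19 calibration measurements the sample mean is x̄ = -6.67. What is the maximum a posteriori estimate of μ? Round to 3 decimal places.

n = 19, x̄ = -6.67.
For a Normal prior and Normal likelihood with known variance, the posterior is Normal; its mode equals its mean, the precision-weighted average.
Prior precision 1/σ₀² = 1/25 = 0.04; data precision n/σ² = 19/16 = 1.1875.
μ̂ = (0.04·(-5) + 1.1875·(-6.67)) / (0.04 + 1.1875) = (-8.120625)/1.2275 = -12993/1964 ≈ -6.616.

μ̂_MAP = -6.616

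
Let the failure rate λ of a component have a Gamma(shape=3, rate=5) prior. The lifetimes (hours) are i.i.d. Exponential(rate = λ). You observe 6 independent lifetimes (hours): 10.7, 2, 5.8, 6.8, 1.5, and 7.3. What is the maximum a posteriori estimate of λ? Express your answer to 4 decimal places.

The Exponential(rate=λ) likelihood is ∝ λ^n e^(−λΣtᵢ). Here n = 6 and Σtᵢ = 10.7 + 2 + 5.8 + 6.8 + 1.5 + 7.3 = 34.1.
Posterior ∝ λ^2e^(−5λ) · λ^6e^(−34.1λ) = λ^8e^(−39.1λ), i.e. Gamma(9, 39.1).
Mode = (a−1)/b = 8/39.1 ≈ 0.2046.

λ̂_MAP = 0.2046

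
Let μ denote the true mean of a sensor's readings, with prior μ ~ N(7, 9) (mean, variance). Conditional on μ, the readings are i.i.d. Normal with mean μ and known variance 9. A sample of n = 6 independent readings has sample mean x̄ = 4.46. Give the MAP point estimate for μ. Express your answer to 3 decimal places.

n = 6, x̄ = 4.46.
For a Normal prior and Normal likelihood with known variance, the posterior is Normal; its mode equals its mean, the precision-weighted average.
Prior precision 1/σ₀² = 1/9; data precision n/σ² = 6/9 = 2/3.
μ̂ = ((1/9)·7 + (2/3)·4.46) / (1/9 + 2/3) = (844/225)/(7/9) = 844/175 ≈ 4.823.

μ̂_MAP = 4.823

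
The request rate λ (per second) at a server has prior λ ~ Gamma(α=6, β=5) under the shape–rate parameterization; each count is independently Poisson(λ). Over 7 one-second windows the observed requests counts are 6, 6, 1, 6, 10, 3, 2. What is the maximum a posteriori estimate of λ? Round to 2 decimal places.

λ̂_MAP = 3.25

Σxᵢ = 6+6+1+6+10+3+2 = 34, with n = 7.
Posterior ∝ λ^5e^(−5λ) · λ^34e^(−7λ) = λ^39e^(−12λ), i.e. Gamma(shape=40, rate=12).
The mode of a Gamma(a, b) with a ≥ 1 (shape–rate) is (a−1)/b = 39/12 ≈ 3.25.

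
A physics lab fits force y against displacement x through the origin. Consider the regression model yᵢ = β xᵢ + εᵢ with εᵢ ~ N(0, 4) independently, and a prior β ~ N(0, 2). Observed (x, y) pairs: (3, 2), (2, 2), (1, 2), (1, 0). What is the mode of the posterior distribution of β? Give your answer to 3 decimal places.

log p(β | y) = −Σ(yᵢ − βxᵢ)²/(2·4) − β²/(2·2) + const.
Setting the derivative to zero: Σxᵢ(yᵢ − βxᵢ)/4 − β/2 = 0, so β = Σxᵢyᵢ / (Σxᵢ² + σ²/τ²).
Σxᵢyᵢ = 3·2 + 2·2 + 1·2 + 1·0 = 12; Σxᵢ² = 15; σ²/τ² = 2.
β̂_MAP = 12 / (15 + 2) = 12/17 ≈ 0.706.

β̂_MAP = 0.706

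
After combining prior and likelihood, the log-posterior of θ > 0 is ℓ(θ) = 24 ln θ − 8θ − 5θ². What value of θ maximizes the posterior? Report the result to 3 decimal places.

ℓ'(θ) = 24/θ − 8 − 10θ. Setting this to zero and multiplying by θ: 10θ² + 8θ − 24 = 0.
θ = (−8 + √(8² + 4·10·24)) / (2·10) = (−8 + √1024) / 20 = (−8 + 32)/20 = 6/5.
ℓ''(θ) = −24/θ² − 10 < 0, confirming a maximum.

θ̂_MAP = 1.200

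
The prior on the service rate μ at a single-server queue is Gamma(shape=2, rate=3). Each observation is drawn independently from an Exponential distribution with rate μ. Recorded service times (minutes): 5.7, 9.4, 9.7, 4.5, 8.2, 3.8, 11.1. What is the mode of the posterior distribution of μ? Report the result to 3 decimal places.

The Exponential(rate=μ) likelihood is ∝ μ^n e^(−μΣtᵢ). Here n = 7 and Σtᵢ = 5.7 + 9.4 + 9.7 + 4.5 + 8.2 + 3.8 + 11.1 = 52.4.
Posterior ∝ μe^(−3μ) · μ^7e^(−52.4μ) = μ^8e^(−55.4μ), i.e. Gamma(9, 55.4).
Mode = (a−1)/b = 8/55.4 ≈ 0.144.

μ̂_MAP = 0.144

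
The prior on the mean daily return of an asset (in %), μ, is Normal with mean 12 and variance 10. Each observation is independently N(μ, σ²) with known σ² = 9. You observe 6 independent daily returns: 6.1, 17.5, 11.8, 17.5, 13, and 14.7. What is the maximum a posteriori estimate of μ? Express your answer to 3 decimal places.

μ̂_MAP = 13.246

n = 6; x̄ = (6.1 + 17.5 + 11.8 + 17.5 + 13 + 14.7)/6 = 80.6/6 = 403/30 ≈ 13.4333.
For a Normal prior and Normal likelihood with known variance, the posterior is Normal; its mode equals its mean, the precision-weighted average.
Prior precision 1/σ₀² = 1/10 = 0.1; data precision n/σ² = 6/9 = 2/3.
μ̂ = (0.1·12 + (2/3)·(403/30)) / (0.1 + 2/3) = (457/45)/(23/30) = 914/69 ≈ 13.246.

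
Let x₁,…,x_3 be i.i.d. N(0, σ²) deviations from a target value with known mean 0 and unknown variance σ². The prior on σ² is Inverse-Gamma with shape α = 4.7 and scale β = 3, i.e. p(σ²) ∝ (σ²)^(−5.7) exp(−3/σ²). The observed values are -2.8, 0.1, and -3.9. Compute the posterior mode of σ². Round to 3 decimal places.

Sum of squared deviations about the known mean: SS = (-2.8−0)² + (0.1−0)² + (-3.9−0)² = 23.06.
The Normal likelihood contributes (σ²)^(−n/2) exp(−SS/(2σ²)), so the posterior is Inverse-Gamma(α + n/2, β + SS/2) = Inverse-Gamma(6.2, 14.53).
The mode of Inverse-Gamma(a, b) is b/(a+1) = 14.53/7.2 ≈ 2.018.

σ̂²_MAP = 2.018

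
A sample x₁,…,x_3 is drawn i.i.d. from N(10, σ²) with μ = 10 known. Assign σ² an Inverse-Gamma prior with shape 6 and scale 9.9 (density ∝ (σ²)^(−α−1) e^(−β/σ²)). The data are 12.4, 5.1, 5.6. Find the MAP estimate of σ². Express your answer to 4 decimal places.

σ̂²_MAP = 4.0547

Sum of squared deviations about the known mean: SS = (12.4−10)² + (5.1−10)² + (5.6−10)² = 49.13.
The Normal likelihood contributes (σ²)^(−n/2) exp(−SS/(2σ²)), so the posterior is Inverse-Gamma(α + n/2, β + SS/2) = Inverse-Gamma(7.5, 34.465).
The mode of Inverse-Gamma(a, b) is b/(a+1) = 34.465/8.5 ≈ 4.0547.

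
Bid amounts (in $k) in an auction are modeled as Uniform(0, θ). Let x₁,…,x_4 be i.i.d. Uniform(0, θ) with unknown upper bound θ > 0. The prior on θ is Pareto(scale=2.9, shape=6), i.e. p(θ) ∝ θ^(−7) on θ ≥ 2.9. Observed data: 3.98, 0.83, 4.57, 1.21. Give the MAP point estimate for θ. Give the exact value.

The Uniform(0, θ) likelihood is θ^(−n) for θ ≥ max(xᵢ), zero otherwise. Here max(xᵢ) = 4.57.
Posterior ∝ θ^(−7) · θ^(−4) = θ^(−11) on θ ≥ max(2.9, 4.57) = 4.57.
This density is strictly decreasing in θ, so the posterior mode lies at the lower boundary of the support.

θ̂_MAP = 4.57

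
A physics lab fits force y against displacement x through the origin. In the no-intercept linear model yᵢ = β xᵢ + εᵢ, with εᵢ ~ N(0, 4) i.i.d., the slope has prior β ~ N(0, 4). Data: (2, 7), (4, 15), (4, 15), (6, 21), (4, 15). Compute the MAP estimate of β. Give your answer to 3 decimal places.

log p(β | y) = −Σ(yᵢ − βxᵢ)²/(2·4) − β²/(2·4) + const.
Setting the derivative to zero: Σxᵢ(yᵢ − βxᵢ)/4 − β/4 = 0, so β = Σxᵢyᵢ / (Σxᵢ² + σ²/τ²).
Σxᵢyᵢ = 2·7 + 4·15 + 4·15 + 6·21 + 4·15 = 320; Σxᵢ² = 88; σ²/τ² = 1.
β̂_MAP = 320 / (88 + 1) = 320/89 ≈ 3.596.

β̂_MAP = 3.596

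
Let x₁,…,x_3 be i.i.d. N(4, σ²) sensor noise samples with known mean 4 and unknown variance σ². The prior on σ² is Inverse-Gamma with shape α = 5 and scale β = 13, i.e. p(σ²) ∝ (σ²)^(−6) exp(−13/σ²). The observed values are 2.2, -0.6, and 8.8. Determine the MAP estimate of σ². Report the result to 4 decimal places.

σ̂²_MAP = 4.8960

Sum of squared deviations about the known mean: SS = (2.2−4)² + (-0.6−4)² + (8.8−4)² = 47.44.
The Normal likelihood contributes (σ²)^(−n/2) exp(−SS/(2σ²)), so the posterior is Inverse-Gamma(α + n/2, β + SS/2) = Inverse-Gamma(6.5, 36.72).
The mode of Inverse-Gamma(a, b) is b/(a+1) = 36.72/7.5 ≈ 4.8960.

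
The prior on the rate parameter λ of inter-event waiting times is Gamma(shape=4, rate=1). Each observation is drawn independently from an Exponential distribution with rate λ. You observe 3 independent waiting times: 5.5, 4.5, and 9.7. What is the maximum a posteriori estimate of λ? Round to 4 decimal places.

The Exponential(rate=λ) likelihood is ∝ λ^n e^(−λΣtᵢ). Here n = 3 and Σtᵢ = 5.5 + 4.5 + 9.7 = 19.7.
Posterior ∝ λ^3e^(−1λ) · λ^3e^(−19.7λ) = λ^6e^(−20.7λ), i.e. Gamma(7, 20.7).
Mode = (a−1)/b = 6/20.7 ≈ 0.2899.

λ̂_MAP = 0.2899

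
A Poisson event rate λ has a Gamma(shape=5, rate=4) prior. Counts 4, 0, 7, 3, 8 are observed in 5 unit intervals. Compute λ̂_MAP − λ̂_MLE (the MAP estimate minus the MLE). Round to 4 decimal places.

Σxᵢ = 22. Posterior is Gamma(27, 9); MAP = (27−1)/9 = 26/9 ≈ 2.88889.
MLE = x̄ = 22/5 ≈ 4.40000.
Difference = 26/9 − 22/5 = -68/45 ≈ -1.5111.

MAP − MLE = -1.5111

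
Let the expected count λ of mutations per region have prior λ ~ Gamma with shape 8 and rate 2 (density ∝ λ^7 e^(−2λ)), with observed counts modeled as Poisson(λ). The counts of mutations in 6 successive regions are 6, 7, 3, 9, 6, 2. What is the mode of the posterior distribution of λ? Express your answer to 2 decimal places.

λ̂_MAP = 5.00

Σxᵢ = 6+7+3+9+6+2 = 33, with n = 6.
Posterior ∝ λ^7e^(−2λ) · λ^33e^(−6λ) = λ^40e^(−8λ), i.e. Gamma(shape=41, rate=8).
The mode of a Gamma(a, b) with a ≥ 1 (shape–rate) is (a−1)/b = 40/8 ≈ 5.00.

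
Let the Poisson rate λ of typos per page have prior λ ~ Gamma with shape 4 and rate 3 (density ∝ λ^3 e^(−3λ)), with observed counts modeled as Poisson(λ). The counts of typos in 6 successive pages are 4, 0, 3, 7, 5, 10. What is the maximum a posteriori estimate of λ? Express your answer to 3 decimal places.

λ̂_MAP = 3.556

Σxᵢ = 4+0+3+7+5+10 = 29, with n = 6.
Posterior ∝ λ^3e^(−3λ) · λ^29e^(−6λ) = λ^32e^(−9λ), i.e. Gamma(shape=33, rate=9).
The mode of a Gamma(a, b) with a ≥ 1 (shape–rate) is (a−1)/b = 32/9 ≈ 3.556.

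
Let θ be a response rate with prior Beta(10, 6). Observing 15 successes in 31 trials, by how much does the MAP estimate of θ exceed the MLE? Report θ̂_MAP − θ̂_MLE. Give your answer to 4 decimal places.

MAP − MLE = 0.0495

Posterior is Beta(25, 22); MAP = (25−1)/(47−2) = 24/45 ≈ 0.53333.
MLE ignores the prior: θ̂_MLE = k/n = 15/31 ≈ 0.48387.
Difference = 24/45 − 15/31 = 23/465 ≈ 0.0495.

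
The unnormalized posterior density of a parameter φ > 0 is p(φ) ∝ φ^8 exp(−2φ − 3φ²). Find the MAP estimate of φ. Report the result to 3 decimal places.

ℓ'(φ) = 8/φ − 2 − 6φ. Setting this to zero and multiplying by φ: 6φ² + 2φ − 8 = 0.
φ = (−2 + √(2² + 4·6·8)) / (2·6) = (−2 + √196) / 12 = (−2 + 14)/12 = 1.
ℓ''(φ) = −8/φ² − 6 < 0, confirming a maximum.

φ̂_MAP = 1.000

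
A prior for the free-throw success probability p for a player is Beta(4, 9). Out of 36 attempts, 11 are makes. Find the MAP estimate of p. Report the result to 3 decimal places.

p̂_MAP = 0.298

Prior: Beta(4, 9).
Data: 11 successes in 36 trials. The binomial likelihood contributes p^11(1−p)^25, so the posterior is Beta(4+11, 9+25) = Beta(15, 34).
For Beta(a, b) with a, b > 1 the mode is (a−1)/(a+b−2) = 14/47 ≈ 0.298.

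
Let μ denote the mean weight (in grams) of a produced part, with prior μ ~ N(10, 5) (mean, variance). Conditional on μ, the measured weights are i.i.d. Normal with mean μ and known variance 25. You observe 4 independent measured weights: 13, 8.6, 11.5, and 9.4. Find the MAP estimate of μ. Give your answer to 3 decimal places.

μ̂_MAP = 10.278

n = 4; x̄ = (13 + 8.6 + 11.5 + 9.4)/4 = 42.5/4 = 10.625.
For a Normal prior and Normal likelihood with known variance, the posterior is Normal; its mode equals its mean, the precision-weighted average.
Prior precision 1/σ₀² = 1/5 = 0.2; data precision n/σ² = 4/25 = 0.16.
μ̂ = (0.2·10 + 0.16·10.625) / (0.2 + 0.16) = 3.7/0.36 = 185/18 ≈ 10.278.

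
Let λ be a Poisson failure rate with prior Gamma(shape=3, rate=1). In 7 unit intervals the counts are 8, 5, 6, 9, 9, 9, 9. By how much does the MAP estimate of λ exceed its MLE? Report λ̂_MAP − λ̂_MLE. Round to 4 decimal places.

MAP − MLE = -0.7321

Σxᵢ = 55. Posterior is Gamma(58, 8); MAP = (58−1)/8 = 57/8 ≈ 7.12500.
MLE = x̄ = 55/7 ≈ 7.85714.
Difference = 57/8 − 55/7 = -41/56 ≈ -0.7321.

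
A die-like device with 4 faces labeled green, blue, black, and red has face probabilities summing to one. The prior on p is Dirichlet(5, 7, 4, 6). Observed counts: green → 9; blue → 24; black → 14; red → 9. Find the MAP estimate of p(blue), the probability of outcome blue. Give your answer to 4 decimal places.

MAP estimate of p(blue) = 0.4054

The posterior is Dirichlet(αᵢ + nᵢ) = Dirichlet(14, 31, 18, 15).
For a Dirichlet(a₁,…,a_K) with all aᵢ > 1, the mode has j-th component (aⱼ − 1)/(Σaᵢ − K).
Here Σaᵢ = 78 and K = 4, so p(blue) = (31 − 1)/(78 − 4) = 30/74 ≈ 0.4054.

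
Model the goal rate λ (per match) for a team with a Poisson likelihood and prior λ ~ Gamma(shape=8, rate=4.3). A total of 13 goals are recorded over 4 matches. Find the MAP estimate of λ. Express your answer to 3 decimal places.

Σxᵢ = 13, n = 4.
Posterior ∝ λ^7e^(−4.3λ) · λ^13e^(−4λ) = λ^20e^(−8.3λ), i.e. Gamma(shape=21, rate=8.3).
The mode of a Gamma(a, b) with a ≥ 1 (shape–rate) is (a−1)/b = 20/8.3 ≈ 2.410.

λ̂_MAP = 2.410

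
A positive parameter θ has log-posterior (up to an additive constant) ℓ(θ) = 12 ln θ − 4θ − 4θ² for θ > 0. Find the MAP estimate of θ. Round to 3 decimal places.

θ̂_MAP = 1.000

ℓ'(θ) = 12/θ − 4 − 8θ. Setting this to zero and multiplying by θ: 8θ² + 4θ − 12 = 0.
θ = (−4 + √(4² + 4·8·12)) / (2·8) = (−4 + √400) / 16 = (−4 + 20)/16 = 1.
ℓ''(θ) = −12/θ² − 8 < 0, confirming a maximum.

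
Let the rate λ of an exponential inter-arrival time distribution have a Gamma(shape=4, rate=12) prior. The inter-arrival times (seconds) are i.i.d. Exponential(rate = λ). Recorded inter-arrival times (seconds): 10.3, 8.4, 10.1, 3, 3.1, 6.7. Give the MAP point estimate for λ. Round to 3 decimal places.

λ̂_MAP = 0.168

The Exponential(rate=λ) likelihood is ∝ λ^n e^(−λΣtᵢ). Here n = 6 and Σtᵢ = 10.3 + 8.4 + 10.1 + 3 + 3.1 + 6.7 = 41.6.
Posterior ∝ λ^3e^(−12λ) · λ^6e^(−41.6λ) = λ^9e^(−53.6λ), i.e. Gamma(10, 53.6).
Mode = (a−1)/b = 9/53.6 ≈ 0.168.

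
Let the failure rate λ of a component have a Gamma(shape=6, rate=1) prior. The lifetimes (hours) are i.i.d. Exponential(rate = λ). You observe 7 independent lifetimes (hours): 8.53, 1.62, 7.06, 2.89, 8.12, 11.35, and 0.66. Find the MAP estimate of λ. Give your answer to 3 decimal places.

λ̂_MAP = 0.291

The Exponential(rate=λ) likelihood is ∝ λ^n e^(−λΣtᵢ). Here n = 7 and Σtᵢ = 8.53 + 1.62 + 7.06 + 2.89 + 8.12 + 11.35 + 0.66 = 40.23.
Posterior ∝ λ^5e^(−1λ) · λ^7e^(−40.23λ) = λ^12e^(−41.23λ), i.e. Gamma(13, 41.23).
Mode = (a−1)/b = 12/41.23 ≈ 0.291.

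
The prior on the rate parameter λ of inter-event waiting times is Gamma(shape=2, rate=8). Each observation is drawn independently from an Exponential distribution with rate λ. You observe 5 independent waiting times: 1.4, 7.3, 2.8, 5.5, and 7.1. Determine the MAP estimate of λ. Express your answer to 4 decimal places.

λ̂_MAP = 0.1869

The Exponential(rate=λ) likelihood is ∝ λ^n e^(−λΣtᵢ). Here n = 5 and Σtᵢ = 1.4 + 7.3 + 2.8 + 5.5 + 7.1 = 24.1.
Posterior ∝ λe^(−8λ) · λ^5e^(−24.1λ) = λ^6e^(−32.1λ), i.e. Gamma(7, 32.1).
Mode = (a−1)/b = 6/32.1 ≈ 0.1869.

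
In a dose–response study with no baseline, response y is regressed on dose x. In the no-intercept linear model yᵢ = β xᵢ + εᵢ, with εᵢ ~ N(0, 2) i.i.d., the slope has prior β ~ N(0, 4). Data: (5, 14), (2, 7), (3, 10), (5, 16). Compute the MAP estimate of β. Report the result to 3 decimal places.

β̂_MAP = 3.055

log p(β | y) = −Σ(yᵢ − βxᵢ)²/(2·2) − β²/(2·4) + const.
Setting the derivative to zero: Σxᵢ(yᵢ − βxᵢ)/2 − β/4 = 0, so β = Σxᵢyᵢ / (Σxᵢ² + σ²/τ²).
Σxᵢyᵢ = 5·14 + 2·7 + 3·10 + 5·16 = 194; Σxᵢ² = 63; σ²/τ² = 0.5.
β̂_MAP = 194 / (63 + 0.5) = 194/63.5 ≈ 3.055.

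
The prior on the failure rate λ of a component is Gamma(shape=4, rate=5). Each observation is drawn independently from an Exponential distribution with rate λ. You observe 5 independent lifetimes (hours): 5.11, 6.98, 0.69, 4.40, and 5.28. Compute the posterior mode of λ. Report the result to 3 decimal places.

λ̂_MAP = 0.291

The Exponential(rate=λ) likelihood is ∝ λ^n e^(−λΣtᵢ). Here n = 5 and Σtᵢ = 5.11 + 6.98 + 0.69 + 4.40 + 5.28 = 22.46.
Posterior ∝ λ^3e^(−5λ) · λ^5e^(−22.46λ) = λ^8e^(−27.46λ), i.e. Gamma(9, 27.46).
Mode = (a−1)/b = 8/27.46 ≈ 0.291.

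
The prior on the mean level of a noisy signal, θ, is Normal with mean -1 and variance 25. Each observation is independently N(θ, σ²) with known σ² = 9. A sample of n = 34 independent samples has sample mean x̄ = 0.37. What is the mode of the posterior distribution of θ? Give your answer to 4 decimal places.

n = 34, x̄ = 0.37.
For a Normal prior and Normal likelihood with known variance, the posterior is Normal; its mode equals its mean, the precision-weighted average.
Prior precision 1/σ₀² = 1/25 = 0.04; data precision n/σ² = 34/9.
θ̂ = (0.04·(-1) + (34/9)·0.37) / (0.04 + 34/9) = (611/450)/(859/225) = 611/1718 ≈ 0.3556.

θ̂_MAP = 0.3556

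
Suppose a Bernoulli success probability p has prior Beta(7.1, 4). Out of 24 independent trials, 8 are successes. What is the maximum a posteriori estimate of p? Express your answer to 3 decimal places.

Prior: Beta(7.1, 4).
Data: 8 successes in 24 trials. The binomial likelihood contributes p^8(1−p)^16, so the posterior is Beta(7.1+8, 4+16) = Beta(15.1, 20).
For Beta(a, b) with a, b > 1 the mode is (a−1)/(a+b−2) = 14.1/33.1 ≈ 0.426.

p̂_MAP = 0.426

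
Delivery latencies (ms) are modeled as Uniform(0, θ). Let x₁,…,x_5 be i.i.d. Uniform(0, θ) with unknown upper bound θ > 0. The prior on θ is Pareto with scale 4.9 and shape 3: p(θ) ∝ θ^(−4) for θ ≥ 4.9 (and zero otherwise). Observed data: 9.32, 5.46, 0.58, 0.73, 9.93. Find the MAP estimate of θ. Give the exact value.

θ̂_MAP = 9.93

The Uniform(0, θ) likelihood is θ^(−n) for θ ≥ max(xᵢ), zero otherwise. Here max(xᵢ) = 9.93.
Posterior ∝ θ^(−4) · θ^(−5) = θ^(−9) on θ ≥ max(4.9, 9.93) = 9.93.
This density is strictly decreasing in θ, so the posterior mode lies at the lower boundary of the support.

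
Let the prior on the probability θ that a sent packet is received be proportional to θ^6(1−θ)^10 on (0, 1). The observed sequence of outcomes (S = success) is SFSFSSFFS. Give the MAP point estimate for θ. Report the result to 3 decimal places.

The prior density ∝ θ^6(1−θ)^10 is the kernel of Beta(7, 11).
Data: 5 successes in 9 trials (from the sequence). The binomial likelihood contributes θ^5(1−θ)^4, so the posterior is Beta(7+5, 11+4) = Beta(12, 15).
For Beta(a, b) with a, b > 1 the mode is (a−1)/(a+b−2) = 11/25 ≈ 0.440.

θ̂_MAP = 0.440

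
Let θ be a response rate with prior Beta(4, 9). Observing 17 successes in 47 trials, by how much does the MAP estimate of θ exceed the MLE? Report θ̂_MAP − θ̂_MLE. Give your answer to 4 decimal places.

MAP − MLE = -0.0169

Posterior is Beta(21, 39); MAP = (21−1)/(60−2) = 20/58 ≈ 0.34483.
MLE ignores the prior: θ̂_MLE = k/n = 17/47 ≈ 0.36170.
Difference = 20/58 − 17/47 = -23/1363 ≈ -0.0169.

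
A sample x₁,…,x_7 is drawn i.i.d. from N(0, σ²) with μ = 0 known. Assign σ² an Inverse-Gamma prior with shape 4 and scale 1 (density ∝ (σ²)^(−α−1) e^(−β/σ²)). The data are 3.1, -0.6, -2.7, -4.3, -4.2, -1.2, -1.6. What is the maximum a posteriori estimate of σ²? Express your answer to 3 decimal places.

Sum of squared deviations about the known mean: SS = (3.1−0)² + (-0.6−0)² + (-2.7−0)² + (-4.3−0)² + (-4.2−0)² + (-1.2−0)² + (-1.6−0)² = 57.39.
The Normal likelihood contributes (σ²)^(−n/2) exp(−SS/(2σ²)), so the posterior is Inverse-Gamma(α + n/2, β + SS/2) = Inverse-Gamma(7.5, 29.695).
The mode of Inverse-Gamma(a, b) is b/(a+1) = 29.695/8.5 ≈ 3.494.

σ̂²_MAP = 3.494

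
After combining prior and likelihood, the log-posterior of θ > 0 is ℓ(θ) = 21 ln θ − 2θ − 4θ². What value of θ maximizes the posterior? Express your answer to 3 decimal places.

ℓ'(θ) = 21/θ − 2 − 8θ. Setting this to zero and multiplying by θ: 8θ² + 2θ − 21 = 0.
θ = (−2 + √(2² + 4·8·21)) / (2·8) = (−2 + √676) / 16 = (−2 + 26)/16 = 3/2.
ℓ''(θ) = −21/θ² − 8 < 0, confirming a maximum.

θ̂_MAP = 1.500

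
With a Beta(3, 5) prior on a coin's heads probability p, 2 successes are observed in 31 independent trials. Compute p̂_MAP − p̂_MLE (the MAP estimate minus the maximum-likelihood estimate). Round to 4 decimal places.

Posterior is Beta(5, 34); MAP = (5−1)/(39−2) = 4/37 ≈ 0.10811.
MLE ignores the prior: p̂_MLE = k/n = 2/31 ≈ 0.06452.
Difference = 4/37 − 2/31 = 50/1147 ≈ 0.0436.

MAP − MLE = 0.0436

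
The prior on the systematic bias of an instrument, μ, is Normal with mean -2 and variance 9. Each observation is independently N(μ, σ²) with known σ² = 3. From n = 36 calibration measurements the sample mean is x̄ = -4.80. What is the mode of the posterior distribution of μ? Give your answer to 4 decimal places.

n = 36, x̄ = -4.80.
For a Normal prior and Normal likelihood with known variance, the posterior is Normal; its mode equals its mean, the precision-weighted average.
Prior precision 1/σ₀² = 1/9; data precision n/σ² = 36/3 = 12.
μ̂ = ((1/9)·(-2) + 12·(-4.8)) / (1/9 + 12) = (-2602/45)/(109/9) = -2602/545 ≈ -4.7743.

μ̂_MAP = -4.7743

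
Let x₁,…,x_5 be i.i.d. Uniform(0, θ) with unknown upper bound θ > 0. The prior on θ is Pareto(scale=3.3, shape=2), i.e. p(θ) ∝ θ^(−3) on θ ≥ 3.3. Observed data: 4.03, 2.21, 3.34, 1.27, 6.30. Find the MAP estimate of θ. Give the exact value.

The Uniform(0, θ) likelihood is θ^(−n) for θ ≥ max(xᵢ), zero otherwise. Here max(xᵢ) = 6.30.
Posterior ∝ θ^(−3) · θ^(−5) = θ^(−8) on θ ≥ max(3.3, 6.30) = 6.30.
This density is strictly decreasing in θ, so the posterior mode lies at the lower boundary of the support.

θ̂_MAP = 6.30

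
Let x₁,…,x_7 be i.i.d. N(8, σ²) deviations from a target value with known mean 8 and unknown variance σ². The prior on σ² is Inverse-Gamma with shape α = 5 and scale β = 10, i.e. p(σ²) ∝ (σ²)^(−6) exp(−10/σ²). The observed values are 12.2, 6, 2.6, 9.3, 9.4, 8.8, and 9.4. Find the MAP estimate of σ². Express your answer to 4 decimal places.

σ̂²_MAP = 4.0553

Sum of squared deviations about the known mean: SS = (12.2−8)² + (6−8)² + (2.6−8)² + (9.3−8)² + (9.4−8)² + (8.8−8)² + (9.4−8)² = 57.05.
The Normal likelihood contributes (σ²)^(−n/2) exp(−SS/(2σ²)), so the posterior is Inverse-Gamma(α + n/2, β + SS/2) = Inverse-Gamma(8.5, 38.525).
The mode of Inverse-Gamma(a, b) is b/(a+1) = 38.525/9.5 ≈ 4.0553.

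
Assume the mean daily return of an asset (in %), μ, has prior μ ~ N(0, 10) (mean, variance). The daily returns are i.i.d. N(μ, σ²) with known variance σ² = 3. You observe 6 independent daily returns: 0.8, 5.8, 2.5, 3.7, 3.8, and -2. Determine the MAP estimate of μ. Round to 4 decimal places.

n = 6; x̄ = (0.8 + 5.8 + 2.5 + 3.7 + 3.8 + (-2))/6 = 14.6/6 = 73/30 ≈ 2.4333.
For a Normal prior and Normal likelihood with known variance, the posterior is Normal; its mode equals its mean, the precision-weighted average.
Prior precision 1/σ₀² = 1/10 = 0.1; data precision n/σ² = 6/3 = 2.
μ̂ = (0.1·0 + 2·(73/30)) / (0.1 + 2) = (73/15)/2.1 = 146/63 ≈ 2.3175.

μ̂_MAP = 2.3175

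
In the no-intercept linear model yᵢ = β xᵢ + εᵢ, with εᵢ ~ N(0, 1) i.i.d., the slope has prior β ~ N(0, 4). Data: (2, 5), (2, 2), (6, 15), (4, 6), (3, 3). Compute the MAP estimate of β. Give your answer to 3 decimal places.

β̂_MAP = 1.978

log p(β | y) = −Σ(yᵢ − βxᵢ)²/(2·1) − β²/(2·4) + const.
Setting the derivative to zero: Σxᵢ(yᵢ − βxᵢ)/1 − β/4 = 0, so β = Σxᵢyᵢ / (Σxᵢ² + σ²/τ²).
Σxᵢyᵢ = 2·5 + 2·2 + 6·15 + 4·6 + 3·3 = 137; Σxᵢ² = 69; σ²/τ² = 0.25.
β̂_MAP = 137 / (69 + 0.25) = 137/69.25 ≈ 1.978.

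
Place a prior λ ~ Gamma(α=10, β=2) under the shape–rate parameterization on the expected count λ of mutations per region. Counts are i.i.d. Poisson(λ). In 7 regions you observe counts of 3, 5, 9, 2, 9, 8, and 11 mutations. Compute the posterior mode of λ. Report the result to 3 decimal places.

Σxᵢ = 3+5+9+2+9+8+11 = 47, with n = 7.
Posterior ∝ λ^9e^(−2λ) · λ^47e^(−7λ) = λ^56e^(−9λ), i.e. Gamma(shape=57, rate=9).
The mode of a Gamma(a, b) with a ≥ 1 (shape–rate) is (a−1)/b = 56/9 ≈ 6.222.

λ̂_MAP = 6.222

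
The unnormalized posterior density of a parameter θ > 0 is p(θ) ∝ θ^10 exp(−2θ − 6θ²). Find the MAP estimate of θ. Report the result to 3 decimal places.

θ̂_MAP = 0.833

ℓ'(θ) = 10/θ − 2 − 12θ. Setting this to zero and multiplying by θ: 12θ² + 2θ − 10 = 0.
θ = (−2 + √(2² + 4·12·10)) / (2·12) = (−2 + √484) / 24 = (−2 + 22)/24 = 5/6.
ℓ''(θ) = −10/θ² − 12 < 0, confirming a maximum.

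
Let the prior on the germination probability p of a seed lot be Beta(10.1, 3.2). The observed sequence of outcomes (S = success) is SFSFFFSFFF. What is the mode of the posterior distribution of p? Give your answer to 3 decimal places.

Prior: Beta(10.1, 3.2).
Data: 3 successes in 10 trials (from the sequence). The binomial likelihood contributes p^3(1−p)^7, so the posterior is Beta(10.1+3, 3.2+7) = Beta(13.1, 10.2).
For Beta(a, b) with a, b > 1 the mode is (a−1)/(a+b−2) = 12.1/21.3 ≈ 0.568.

p̂_MAP = 0.568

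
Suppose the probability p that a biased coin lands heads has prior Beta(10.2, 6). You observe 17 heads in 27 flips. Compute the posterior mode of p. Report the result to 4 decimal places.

p̂_MAP = 0.6359

Prior: Beta(10.2, 6).
Data: 17 successes in 27 trials. The binomial likelihood contributes p^17(1−p)^10, so the posterior is Beta(10.2+17, 6+10) = Beta(27.2, 16).
For Beta(a, b) with a, b > 1 the mode is (a−1)/(a+b−2) = 26.2/41.2 ≈ 0.6359.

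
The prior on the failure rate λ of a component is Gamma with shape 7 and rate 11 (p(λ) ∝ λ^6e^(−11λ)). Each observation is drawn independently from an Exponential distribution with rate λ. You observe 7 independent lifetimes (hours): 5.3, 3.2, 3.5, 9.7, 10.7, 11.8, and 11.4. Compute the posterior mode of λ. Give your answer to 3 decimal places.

The Exponential(rate=λ) likelihood is ∝ λ^n e^(−λΣtᵢ). Here n = 7 and Σtᵢ = 5.3 + 3.2 + 3.5 + 9.7 + 10.7 + 11.8 + 11.4 = 55.6.
Posterior ∝ λ^6e^(−11λ) · λ^7e^(−55.6λ) = λ^13e^(−66.6λ), i.e. Gamma(14, 66.6).
Mode = (a−1)/b = 13/66.6 ≈ 0.195.

λ̂_MAP = 0.195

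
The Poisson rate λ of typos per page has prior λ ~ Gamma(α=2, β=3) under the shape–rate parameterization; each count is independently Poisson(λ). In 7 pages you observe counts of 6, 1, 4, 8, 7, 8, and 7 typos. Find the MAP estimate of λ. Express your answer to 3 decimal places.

Σxᵢ = 6+1+4+8+7+8+7 = 41, with n = 7.
Posterior ∝ λe^(−3λ) · λ^41e^(−7λ) = λ^42e^(−10λ), i.e. Gamma(shape=43, rate=10).
The mode of a Gamma(a, b) with a ≥ 1 (shape–rate) is (a−1)/b = 42/10 ≈ 4.200.

λ̂_MAP = 4.200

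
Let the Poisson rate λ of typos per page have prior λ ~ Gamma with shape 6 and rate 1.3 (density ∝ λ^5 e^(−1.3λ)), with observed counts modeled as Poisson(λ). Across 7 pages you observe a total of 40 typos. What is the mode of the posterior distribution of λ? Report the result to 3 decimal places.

λ̂_MAP = 5.422

Σxᵢ = 40, n = 7.
Posterior ∝ λ^5e^(−1.3λ) · λ^40e^(−7λ) = λ^45e^(−8.3λ), i.e. Gamma(shape=46, rate=8.3).
The mode of a Gamma(a, b) with a ≥ 1 (shape–rate) is (a−1)/b = 45/8.3 ≈ 5.422.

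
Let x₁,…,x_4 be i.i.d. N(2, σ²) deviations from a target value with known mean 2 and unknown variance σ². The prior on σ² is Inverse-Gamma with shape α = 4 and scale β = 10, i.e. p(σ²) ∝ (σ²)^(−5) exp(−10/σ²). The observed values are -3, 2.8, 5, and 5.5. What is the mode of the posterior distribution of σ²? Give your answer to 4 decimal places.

Sum of squared deviations about the known mean: SS = (-3−2)² + (2.8−2)² + (5−2)² + (5.5−2)² = 46.89.
The Normal likelihood contributes (σ²)^(−n/2) exp(−SS/(2σ²)), so the posterior is Inverse-Gamma(α + n/2, β + SS/2) = Inverse-Gamma(6, 33.445).
The mode of Inverse-Gamma(a, b) is b/(a+1) = 33.445/7 ≈ 4.7779.

σ̂²_MAP = 4.7779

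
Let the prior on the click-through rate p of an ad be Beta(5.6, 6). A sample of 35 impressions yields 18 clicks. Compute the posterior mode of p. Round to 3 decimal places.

p̂_MAP = 0.507

Prior: Beta(5.6, 6).
Data: 18 successes in 35 trials. The binomial likelihood contributes p^18(1−p)^17, so the posterior is Beta(5.6+18, 6+17) = Beta(23.6, 23).
For Beta(a, b) with a, b > 1 the mode is (a−1)/(a+b−2) = 22.6/44.6 ≈ 0.507.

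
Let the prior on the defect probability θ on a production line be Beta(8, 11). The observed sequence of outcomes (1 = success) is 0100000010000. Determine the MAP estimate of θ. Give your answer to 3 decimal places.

Prior: Beta(8, 11).
Data: 2 successes in 13 trials (from the sequence). The binomial likelihood contributes θ^2(1−θ)^11, so the posterior is Beta(8+2, 11+11) = Beta(10, 22).
For Beta(a, b) with a, b > 1 the mode is (a−1)/(a+b−2) = 9/30 ≈ 0.300.

θ̂_MAP = 0.300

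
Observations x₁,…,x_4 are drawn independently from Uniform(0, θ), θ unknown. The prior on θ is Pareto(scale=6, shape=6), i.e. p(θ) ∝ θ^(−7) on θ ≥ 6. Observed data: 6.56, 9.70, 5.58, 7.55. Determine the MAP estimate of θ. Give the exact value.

θ̂_MAP = 9.70

The Uniform(0, θ) likelihood is θ^(−n) for θ ≥ max(xᵢ), zero otherwise. Here max(xᵢ) = 9.70.
Posterior ∝ θ^(−7) · θ^(−4) = θ^(−11) on θ ≥ max(6, 9.70) = 9.70.
This density is strictly decreasing in θ, so the posterior mode lies at the lower boundary of the support.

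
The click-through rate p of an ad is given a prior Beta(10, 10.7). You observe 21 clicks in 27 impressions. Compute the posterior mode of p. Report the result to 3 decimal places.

p̂_MAP = 0.656

Prior: Beta(10, 10.7).
Data: 21 successes in 27 trials. The binomial likelihood contributes p^21(1−p)^6, so the posterior is Beta(10+21, 10.7+6) = Beta(31, 16.7).
For Beta(a, b) with a, b > 1 the mode is (a−1)/(a+b−2) = 30/45.7 ≈ 0.656.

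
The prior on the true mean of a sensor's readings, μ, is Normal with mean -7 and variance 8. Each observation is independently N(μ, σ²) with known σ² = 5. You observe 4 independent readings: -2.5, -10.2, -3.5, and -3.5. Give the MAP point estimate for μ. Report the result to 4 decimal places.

μ̂_MAP = -5.2054

n = 4; x̄ = ((-2.5) + (-10.2) + (-3.5) + (-3.5))/4 = -19.7/4 = -4.925.
For a Normal prior and Normal likelihood with known variance, the posterior is Normal; its mode equals its mean, the precision-weighted average.
Prior precision 1/σ₀² = 1/8 = 0.125; data precision n/σ² = 4/5 = 0.8.
μ̂ = (0.125·(-7) + 0.8·(-4.925)) / (0.125 + 0.8) = (-4.815)/0.925 = -963/185 ≈ -5.2054.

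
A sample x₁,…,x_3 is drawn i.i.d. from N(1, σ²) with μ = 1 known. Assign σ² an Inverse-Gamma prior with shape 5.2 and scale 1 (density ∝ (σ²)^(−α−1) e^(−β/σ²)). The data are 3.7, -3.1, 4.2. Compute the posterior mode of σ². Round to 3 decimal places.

Sum of squared deviations about the known mean: SS = (3.7−1)² + (-3.1−1)² + (4.2−1)² = 34.34.
The Normal likelihood contributes (σ²)^(−n/2) exp(−SS/(2σ²)), so the posterior is Inverse-Gamma(α + n/2, β + SS/2) = Inverse-Gamma(6.7, 18.17).
The mode of Inverse-Gamma(a, b) is b/(a+1) = 18.17/7.7 ≈ 2.360.

σ̂²_MAP = 2.360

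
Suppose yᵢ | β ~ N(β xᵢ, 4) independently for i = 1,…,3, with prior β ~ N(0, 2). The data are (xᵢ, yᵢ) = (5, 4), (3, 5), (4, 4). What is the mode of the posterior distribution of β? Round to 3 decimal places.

log p(β | y) = −Σ(yᵢ − βxᵢ)²/(2·4) − β²/(2·2) + const.
Setting the derivative to zero: Σxᵢ(yᵢ − βxᵢ)/4 − β/2 = 0, so β = Σxᵢyᵢ / (Σxᵢ² + σ²/τ²).
Σxᵢyᵢ = 5·4 + 3·5 + 4·4 = 51; Σxᵢ² = 50; σ²/τ² = 2.
β̂_MAP = 51 / (50 + 2) = 51/52 ≈ 0.981.

β̂_MAP = 0.981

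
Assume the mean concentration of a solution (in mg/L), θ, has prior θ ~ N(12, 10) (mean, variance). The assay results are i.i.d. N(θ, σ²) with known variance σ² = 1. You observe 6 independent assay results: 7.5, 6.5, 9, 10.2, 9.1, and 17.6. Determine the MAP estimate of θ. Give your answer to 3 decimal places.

θ̂_MAP = 10.016

n = 6; x̄ = (7.5 + 6.5 + 9 + 10.2 + 9.1 + 17.6)/6 = 59.9/6 = 599/60 ≈ 9.9833.
For a Normal prior and Normal likelihood with known variance, the posterior is Normal; its mode equals its mean, the precision-weighted average.
Prior precision 1/σ₀² = 1/10 = 0.1; data precision n/σ² = 6/1 = 6.
θ̂ = (0.1·12 + 6·(599/60)) / (0.1 + 6) = 61.1/6.1 = 611/61 ≈ 10.016.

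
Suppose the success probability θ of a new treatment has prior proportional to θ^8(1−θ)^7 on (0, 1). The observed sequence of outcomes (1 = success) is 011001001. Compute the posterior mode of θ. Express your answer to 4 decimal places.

θ̂_MAP = 0.5000

The prior density ∝ θ^8(1−θ)^7 is the kernel of Beta(9, 8).
Data: 4 successes in 9 trials (from the sequence). The binomial likelihood contributes θ^4(1−θ)^5, so the posterior is Beta(9+4, 8+5) = Beta(13, 13).
For Beta(a, b) with a, b > 1 the mode is (a−1)/(a+b−2) = 12/24 ≈ 0.5000.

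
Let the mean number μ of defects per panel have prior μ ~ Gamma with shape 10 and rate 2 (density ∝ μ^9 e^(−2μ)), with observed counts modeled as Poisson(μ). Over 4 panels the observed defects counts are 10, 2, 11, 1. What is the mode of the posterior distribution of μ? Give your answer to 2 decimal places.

μ̂_MAP = 5.50

Σxᵢ = 10+2+11+1 = 24, with n = 4.
Posterior ∝ μ^9e^(−2μ) · μ^24e^(−4μ) = μ^33e^(−6μ), i.e. Gamma(shape=34, rate=6).
The mode of a Gamma(a, b) with a ≥ 1 (shape–rate) is (a−1)/b = 33/6 ≈ 5.50.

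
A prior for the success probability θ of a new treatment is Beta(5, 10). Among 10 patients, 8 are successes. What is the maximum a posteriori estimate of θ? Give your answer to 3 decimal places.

θ̂_MAP = 0.522

Prior: Beta(5, 10).
Data: 8 successes in 10 trials. The binomial likelihood contributes θ^8(1−θ)^2, so the posterior is Beta(5+8, 10+2) = Beta(13, 12).
For Beta(a, b) with a, b > 1 the mode is (a−1)/(a+b−2) = 12/23 ≈ 0.522.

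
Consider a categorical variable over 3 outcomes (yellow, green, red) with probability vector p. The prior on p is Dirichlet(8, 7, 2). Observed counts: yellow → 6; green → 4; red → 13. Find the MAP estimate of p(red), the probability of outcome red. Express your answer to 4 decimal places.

MAP estimate of p(red) = 0.3784

The posterior is Dirichlet(αᵢ + nᵢ) = Dirichlet(14, 11, 15).
For a Dirichlet(a₁,…,a_K) with all aᵢ > 1, the mode has j-th component (aⱼ − 1)/(Σaᵢ − K).
Here Σaᵢ = 40 and K = 3, so p(red) = (15 − 1)/(40 − 3) = 14/37 ≈ 0.3784.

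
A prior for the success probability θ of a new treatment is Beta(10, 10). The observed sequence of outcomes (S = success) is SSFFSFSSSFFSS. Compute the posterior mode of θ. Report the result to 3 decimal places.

θ̂_MAP = 0.548

Prior: Beta(10, 10).
Data: 8 successes in 13 trials (from the sequence). The binomial likelihood contributes θ^8(1−θ)^5, so the posterior is Beta(10+8, 10+5) = Beta(18, 15).
For Beta(a, b) with a, b > 1 the mode is (a−1)/(a+b−2) = 17/31 ≈ 0.548.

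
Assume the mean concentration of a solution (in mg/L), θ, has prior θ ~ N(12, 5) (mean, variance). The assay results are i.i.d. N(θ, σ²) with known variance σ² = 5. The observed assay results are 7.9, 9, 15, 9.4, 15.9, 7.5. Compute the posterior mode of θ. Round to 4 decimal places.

n = 6; x̄ = (7.9 + 9 + 15 + 9.4 + 15.9 + 7.5)/6 = 64.7/6 = 647/60 ≈ 10.7833.
For a Normal prior and Normal likelihood with known variance, the posterior is Normal; its mode equals its mean, the precision-weighted average.
Prior precision 1/σ₀² = 1/5 = 0.2; data precision n/σ² = 6/5 = 1.2.
θ̂ = (0.2·12 + 1.2·(647/60)) / (0.2 + 1.2) = 15.34/1.4 = 767/70 ≈ 10.9571.

θ̂_MAP = 10.9571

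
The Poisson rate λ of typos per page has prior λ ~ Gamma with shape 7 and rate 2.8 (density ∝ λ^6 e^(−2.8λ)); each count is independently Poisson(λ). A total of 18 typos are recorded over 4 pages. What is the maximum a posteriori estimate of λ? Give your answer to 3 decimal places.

λ̂_MAP = 3.529

Σxᵢ = 18, n = 4.
Posterior ∝ λ^6e^(−2.8λ) · λ^18e^(−4λ) = λ^24e^(−6.8λ), i.e. Gamma(shape=25, rate=6.8).
The mode of a Gamma(a, b) with a ≥ 1 (shape–rate) is (a−1)/b = 24/6.8 ≈ 3.529.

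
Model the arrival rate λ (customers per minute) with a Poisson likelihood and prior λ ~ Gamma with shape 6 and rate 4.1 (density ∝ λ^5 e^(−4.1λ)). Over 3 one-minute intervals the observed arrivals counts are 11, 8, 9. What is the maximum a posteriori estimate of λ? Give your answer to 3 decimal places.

λ̂_MAP = 4.648

Σxᵢ = 11+8+9 = 28, with n = 3.
Posterior ∝ λ^5e^(−4.1λ) · λ^28e^(−3λ) = λ^33e^(−7.1λ), i.e. Gamma(shape=34, rate=7.1).
The mode of a Gamma(a, b) with a ≥ 1 (shape–rate) is (a−1)/b = 33/7.1 ≈ 4.648.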